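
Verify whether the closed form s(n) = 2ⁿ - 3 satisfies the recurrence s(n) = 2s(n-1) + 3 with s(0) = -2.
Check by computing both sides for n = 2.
From the recurrence with s(0) = -2:
  s(0) = -2, s(1) = -1, s(2) = 1
  so the recurrence gives s(2) = 1.
From the proposed closed form s(n) = 2ⁿ - 3:
  s(2) = 1.
Both sides give 1 at n = 2, and the initial condition(s) match, so the closed form is consistent.

Yes, the closed form is correct.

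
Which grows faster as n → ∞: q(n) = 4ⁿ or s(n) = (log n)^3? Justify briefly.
Comparing growth rates:
Growth-rate hierarchy: log n ≺ any polynomial ≺ any exponential cⁿ (c>1) ≺ n! ≺ nⁿ.
exponential base 4 dominates polylogarithmic (log n)^3 asymptotically.

q(n) grows faster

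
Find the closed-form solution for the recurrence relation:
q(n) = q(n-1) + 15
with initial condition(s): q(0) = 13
Recurrence: q(n) = q(n-1) + 15, initial: q(0) = 13.
Each step adds 15, so q(n) = q(0) + 15n = 15n + 13.

q(n) = 15n + 13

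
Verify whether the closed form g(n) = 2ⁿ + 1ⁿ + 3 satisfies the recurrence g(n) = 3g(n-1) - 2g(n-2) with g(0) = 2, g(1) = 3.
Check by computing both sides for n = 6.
From the recurrence with g(0) = 2, g(1) = 3:
  g(0) = 2, g(1) = 3, g(2) = 5, g(3) = 9, g(4) = 17, g(5) = 33, g(6) = 65
  so the recurrence gives g(6) = 65.
From the proposed closed form g(n) = 2ⁿ + 1ⁿ + 3:
  g(6) = 68.
The recurrence gives 65 but the closed form gives 68, so the closed form does not satisfy the recurrence.

No, the closed form is incorrect.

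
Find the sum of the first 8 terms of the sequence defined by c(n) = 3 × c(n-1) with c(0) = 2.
Computing the sequence terms: 2, 6, 18, 54, 162, 486, 1458, 4374
Adding these values together:

6560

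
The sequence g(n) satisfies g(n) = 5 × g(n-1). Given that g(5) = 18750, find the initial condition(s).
In general g(n) = 5ⁿ · g(0). At n = 5: g(0) = g(5) / 5^5 = 18750 / 3125 = 6.

g(0) = 6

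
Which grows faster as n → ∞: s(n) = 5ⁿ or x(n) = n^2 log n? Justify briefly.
Comparing growth rates:
Growth-rate hierarchy: log n ≺ any polynomial ≺ any exponential cⁿ (c>1) ≺ n! ≺ nⁿ.
exponential base 5 dominates polynomial degree 2 (with log factor) asymptotically.

s(n) grows faster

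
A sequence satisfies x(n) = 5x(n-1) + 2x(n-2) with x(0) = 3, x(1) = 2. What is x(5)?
Computing the sequence terms:
3, 2, 16, 84, 452, 2428

2428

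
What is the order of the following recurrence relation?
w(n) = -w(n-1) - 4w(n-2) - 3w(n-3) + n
The order is the largest lag k for which w(n-k) appears. Here the deepest term is w(n-3) (the n term is non-homogeneous and does not affect the order), so the order is 3.

Order 3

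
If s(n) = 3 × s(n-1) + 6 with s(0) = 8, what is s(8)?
Computing step by step:
s(0) = 8
s(1) = 3 × 8 + 6 = 30
s(2) = 3 × 30 + 6 = 96
s(3) = 3 × 96 + 6 = 294
s(4) = 3 × 294 + 6 = 888
s(5) = 3 × 888 + 6 = 2670
s(6) = 3 × 2670 + 6 = 8016
s(7) = 3 × 8016 + 6 = 24054
s(8) = 3 × 24054 + 6 = 72168

72168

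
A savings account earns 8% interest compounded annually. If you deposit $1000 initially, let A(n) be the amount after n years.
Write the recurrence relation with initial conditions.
Each year the balance grows by 8%, i.e. is multiplied by 1 + 8/100 = 1.08, so A(n) = 1.08 × A(n-1). The initial deposit gives A(0) = 1000.
Unrolling gives the closed form A(n) = 1000 × (1.08)ⁿ.

A(n) = 1.08 × A(n-1), A(0) = 1000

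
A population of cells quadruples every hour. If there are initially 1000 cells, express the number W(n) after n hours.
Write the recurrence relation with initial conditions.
Each hour multiplies the count by 4, so the count after n hours depends only on the count after n-1 hours: W(n) = 4 × W(n-1). The starting count gives W(0) = 1000.
Unrolling n times gives the closed form W(n) = 1000 × 4ⁿ.

W(n) = 4 × W(n-1), W(0) = 1000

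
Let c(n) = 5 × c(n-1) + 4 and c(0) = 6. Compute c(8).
Computing step by step:
c(0) = 6
c(1) = 5 × 6 + 4 = 34
c(2) = 5 × 34 + 4 = 174
c(3) = 5 × 174 + 4 = 874
c(4) = 5 × 874 + 4 = 4374
c(5) = 5 × 4374 + 4 = 21874
c(6) = 5 × 21874 + 4 = 109374
c(7) = 5 × 109374 + 4 = 546874
c(8) = 5 × 546874 + 4 = 2734374

2734374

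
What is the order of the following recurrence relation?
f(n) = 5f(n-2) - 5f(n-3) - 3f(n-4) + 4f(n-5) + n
The order is the largest lag k for which f(n-k) appears. Here the deepest term is f(n-5) (the n term is non-homogeneous and does not affect the order), so the order is 5.

Order 5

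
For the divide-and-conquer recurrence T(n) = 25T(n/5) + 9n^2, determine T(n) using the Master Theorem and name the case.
Master Theorem template: T(n) = a·T(n/b) + f(n).
Here: a=25, b=5, f(n)=9n^2
Compute log_b(a) = log_5(25) = 2.
f(n) = 9n^2 = Θ(n^2). Case 2: T(n) = Θ(n^2 log n).

Case 2: T(n) = Θ(n^2 log n)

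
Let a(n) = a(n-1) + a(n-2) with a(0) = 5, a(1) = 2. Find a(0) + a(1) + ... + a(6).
Computing the sequence terms: 5, 2, 7, 9, 16, 25, 41
Adding these values together:

105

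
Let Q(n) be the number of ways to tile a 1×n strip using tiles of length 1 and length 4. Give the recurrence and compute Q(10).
Condition on the last tile: it has length 1 (leaving a 1×(n-1) strip) or length 4 (leaving a 1×(n-4) strip), so Q(n) = Q(n-1) + Q(n-4) (order-4 linear recurrence).
For 0 ≤ i < 4 only unit tiles fit, so Q(i) = 1.
Iterating the recurrence: Q(4) = 2, Q(5) = 3, Q(6) = 4, Q(7) = 5, Q(8) = 7, Q(9) = 10, Q(10) = 14.

Q(n) = Q(n-1) + Q(n-4), with Q(i) = 1 for 0 ≤ i < 4; Q(10) = 14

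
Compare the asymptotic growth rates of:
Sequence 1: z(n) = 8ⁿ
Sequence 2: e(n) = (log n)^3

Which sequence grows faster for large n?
Comparing growth rates:
Growth-rate hierarchy: log n ≺ any polynomial ≺ any exponential cⁿ (c>1) ≺ n! ≺ nⁿ.
exponential base 8 dominates polylogarithmic (log n)^3 asymptotically.

z(n) grows faster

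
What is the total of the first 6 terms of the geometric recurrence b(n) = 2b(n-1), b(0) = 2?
Computing the sequence terms: 2, 4, 8, 16, 32, 64
Adding these values together:

126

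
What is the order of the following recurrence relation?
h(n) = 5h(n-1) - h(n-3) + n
The order is the largest lag k for which h(n-k) appears. Here the deepest term is h(n-3) (the n term is non-homogeneous and does not affect the order), so the order is 3.

Order 3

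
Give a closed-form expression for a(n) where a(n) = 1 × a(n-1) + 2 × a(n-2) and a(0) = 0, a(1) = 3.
Recurrence: a(n) = 1 × a(n-1) + 2 × a(n-2), initial: a(0) = 0, a(1) = 3.
Characteristic equation: r² - 1r - 2 = 0, which factors as (r - 2)(r + 1) = 0, so r = 2, -1. General solution a(n) = A·2ⁿ + B·(-1)ⁿ. From a(0) = 0: A + B = 0. From a(1) = 3: 2A - 1B = 3. Solving gives A = 1, B = -1.

a(n) = 2ⁿ - (-1)ⁿ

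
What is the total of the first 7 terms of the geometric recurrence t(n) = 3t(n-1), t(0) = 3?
Computing the sequence terms: 3, 9, 27, 81, 243, 729, 2187
Adding these values together:

3279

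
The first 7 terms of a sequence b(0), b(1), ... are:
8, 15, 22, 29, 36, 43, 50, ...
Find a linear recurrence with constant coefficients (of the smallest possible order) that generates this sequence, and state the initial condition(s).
Look for the lowest-order linear relation among consecutive terms.
Observation: consecutive differences are constant (= 7).
Check at n=2: 1·15 + 7 = 22. ✓

b(n) = b(n-1) + 7, b(0) = 8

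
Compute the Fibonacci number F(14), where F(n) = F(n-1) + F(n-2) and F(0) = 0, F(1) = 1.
Computing the sequence terms:
0, 1, 1, 2, 3, 5, 8, 13, 21, 34, 55, 89, 144, 233, 377

377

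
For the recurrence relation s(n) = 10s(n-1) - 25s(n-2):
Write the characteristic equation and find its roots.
Substitute s(n) = rⁿ and divide through by rⁿ⁻²: r² - 10r + 25 = 0
Factor: (r - 5)² = 0, so r = 5 (double root).
General solution: s(n) = (A + Bn)·5ⁿ

Characteristic: r² - 10r + 25 = 0, Roots: r = 5 (double root)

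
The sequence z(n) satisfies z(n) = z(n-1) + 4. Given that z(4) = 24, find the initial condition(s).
z(4) = z(0) + 4·4, so z(0) = 24 - 16 = 8.

z(0) = 8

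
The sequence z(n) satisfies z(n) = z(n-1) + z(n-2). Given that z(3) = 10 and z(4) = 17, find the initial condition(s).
Work backwards using z(k) = z(k+2) - z(k+1):
z(2) = z(4) - z(3) = 17 - 10 = 7
z(1) = z(3) - z(2) = 10 - 7 = 3
z(0) = z(2) - z(1) = 7 - 3 = 4

z(0) = 4, z(1) = 3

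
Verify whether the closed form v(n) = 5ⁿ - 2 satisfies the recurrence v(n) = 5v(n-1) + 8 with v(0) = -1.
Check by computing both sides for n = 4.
From the recurrence with v(0) = -1:
  v(0) = -1, v(1) = 3, v(2) = 23, v(3) = 123, v(4) = 623
  so the recurrence gives v(4) = 623.
From the proposed closed form v(n) = 5ⁿ - 2:
  v(4) = 623.
Both sides give 623 at n = 4, and the initial condition(s) match, so the closed form is consistent.

Yes, the closed form is correct.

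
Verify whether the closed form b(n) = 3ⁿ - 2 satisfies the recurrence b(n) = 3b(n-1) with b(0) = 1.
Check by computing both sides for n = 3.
From the recurrence with b(0) = 1:
  b(0) = 1, b(1) = 3, b(2) = 9, b(3) = 27
  so the recurrence gives b(3) = 27.
From the proposed closed form b(n) = 3ⁿ - 2:
  b(3) = 25.
The recurrence gives 27 but the closed form gives 25, so the closed form does not satisfy the recurrence.

No, the closed form is incorrect.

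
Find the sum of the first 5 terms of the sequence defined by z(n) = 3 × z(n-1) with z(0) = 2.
Computing the sequence terms: 2, 6, 18, 54, 162
Adding these values together:

242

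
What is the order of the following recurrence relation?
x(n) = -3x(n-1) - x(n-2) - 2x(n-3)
The order is the largest lag k for which x(n-k) appears. Here the deepest term is x(n-3), so the order is 3.

Order 3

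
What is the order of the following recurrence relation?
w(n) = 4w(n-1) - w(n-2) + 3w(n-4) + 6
The order is the largest lag k for which w(n-k) appears. Here the deepest term is w(n-4) (the 6 term is non-homogeneous and does not affect the order), so the order is 4.

Order 4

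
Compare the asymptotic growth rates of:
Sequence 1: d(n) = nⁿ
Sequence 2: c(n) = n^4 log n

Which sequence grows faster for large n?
Comparing growth rates:
Growth-rate hierarchy: log n ≺ any polynomial ≺ any exponential cⁿ (c>1) ≺ n! ≺ nⁿ.
super-exponential nⁿ dominates polynomial degree 4 (with log factor) asymptotically.

d(n) grows faster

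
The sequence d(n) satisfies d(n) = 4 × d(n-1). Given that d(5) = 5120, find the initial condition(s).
In general d(n) = 4ⁿ · d(0). At n = 5: d(0) = d(5) / 4^5 = 5120 / 1024 = 5.

d(0) = 5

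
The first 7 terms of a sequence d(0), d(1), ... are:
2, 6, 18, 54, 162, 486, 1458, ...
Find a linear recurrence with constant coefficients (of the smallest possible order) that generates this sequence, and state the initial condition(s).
Look for the lowest-order linear relation among consecutive terms.
Observation: each term is 3× the previous.
Check at n=2: 3·6 = 18. ✓

d(n) = 3 × d(n-1), d(0) = 2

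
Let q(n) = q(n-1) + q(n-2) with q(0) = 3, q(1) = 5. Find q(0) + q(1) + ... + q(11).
Computing the sequence terms: 3, 5, 8, 13, 21, 34, 55, 89, 144, 233, 377, 610
Adding these values together:

1592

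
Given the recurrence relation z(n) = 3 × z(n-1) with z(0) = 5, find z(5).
Computing step by step:
z(0) = 5
z(1) = 3 × 5 = 15
z(2) = 3 × 15 = 45
z(3) = 3 × 45 = 135
z(4) = 3 × 135 = 405
z(5) = 3 × 405 = 1215

1215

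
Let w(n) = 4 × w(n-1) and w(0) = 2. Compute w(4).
Computing step by step:
w(0) = 2
w(1) = 4 × 2 = 8
w(2) = 4 × 8 = 32
w(3) = 4 × 32 = 128
w(4) = 4 × 128 = 512

512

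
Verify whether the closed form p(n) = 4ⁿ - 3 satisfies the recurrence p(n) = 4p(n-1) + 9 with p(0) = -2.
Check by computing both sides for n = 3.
From the recurrence with p(0) = -2:
  p(0) = -2, p(1) = 1, p(2) = 13, p(3) = 61
  so the recurrence gives p(3) = 61.
From the proposed closed form p(n) = 4ⁿ - 3:
  p(3) = 61.
Both sides give 61 at n = 3, and the initial condition(s) match, so the closed form is consistent.

Yes, the closed form is correct.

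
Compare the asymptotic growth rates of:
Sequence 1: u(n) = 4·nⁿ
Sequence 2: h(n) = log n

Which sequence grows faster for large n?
Comparing growth rates:
Growth-rate hierarchy: log n ≺ any polynomial ≺ any exponential cⁿ (c>1) ≺ n! ≺ nⁿ.
super-exponential nⁿ dominates logarithmic asymptotically.

u(n) grows faster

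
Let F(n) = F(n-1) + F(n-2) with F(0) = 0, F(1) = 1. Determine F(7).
Computing the sequence terms:
0, 1, 1, 2, 3, 5, 8, 13

13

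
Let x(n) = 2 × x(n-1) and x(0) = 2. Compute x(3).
Computing step by step:
x(0) = 2
x(1) = 2 × 2 = 4
x(2) = 2 × 4 = 8
x(3) = 2 × 8 = 16

16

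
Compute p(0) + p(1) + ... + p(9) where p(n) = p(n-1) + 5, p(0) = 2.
Computing the sequence terms: 2, 7, 12, 17, 22, 27, 32, 37, 42, 47
Adding these values together:

245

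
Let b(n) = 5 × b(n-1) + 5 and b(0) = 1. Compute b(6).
Computing step by step:
b(0) = 1
b(1) = 5 × 1 + 5 = 10
b(2) = 5 × 10 + 5 = 55
b(3) = 5 × 55 + 5 = 280
b(4) = 5 × 280 + 5 = 1405
b(5) = 5 × 1405 + 5 = 7030
b(6) = 5 × 7030 + 5 = 35155

35155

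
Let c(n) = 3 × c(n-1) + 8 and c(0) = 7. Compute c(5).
Computing step by step:
c(0) = 7
c(1) = 3 × 7 + 8 = 29
c(2) = 3 × 29 + 8 = 95
c(3) = 3 × 95 + 8 = 293
c(4) = 3 × 293 + 8 = 887
c(5) = 3 × 887 + 8 = 2669

2669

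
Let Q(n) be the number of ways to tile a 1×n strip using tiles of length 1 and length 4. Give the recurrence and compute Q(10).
Condition on the last tile: it has length 1 (leaving a 1×(n-1) strip) or length 4 (leaving a 1×(n-4) strip), so Q(n) = Q(n-1) + Q(n-4) (order-4 linear recurrence).
For 0 ≤ i < 4 only unit tiles fit, so Q(i) = 1.
Iterating the recurrence: Q(4) = 2, Q(5) = 3, Q(6) = 4, Q(7) = 5, Q(8) = 7, Q(9) = 10, Q(10) = 14.

Q(n) = Q(n-1) + Q(n-4), with Q(i) = 1 for 0 ≤ i < 4; Q(10) = 14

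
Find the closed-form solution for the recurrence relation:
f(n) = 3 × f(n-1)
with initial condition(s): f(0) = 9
Recurrence: f(n) = 3 × f(n-1), initial: f(0) = 9.
Each term is 3 times the previous, so this is geometric with ratio 3. After n steps: f(n) = f(0)·3ⁿ = 9·3ⁿ.

f(n) = 9·3ⁿ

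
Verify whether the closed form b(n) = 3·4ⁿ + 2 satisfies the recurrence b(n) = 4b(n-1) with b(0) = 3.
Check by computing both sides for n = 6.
From the recurrence with b(0) = 3:
  b(0) = 3, b(1) = 12, b(2) = 48, b(3) = 192, b(4) = 768, b(5) = 3072, b(6) = 12288
  so the recurrence gives b(6) = 12288.
From the proposed closed form b(n) = 3·4ⁿ + 2:
  b(6) = 12290.
The recurrence gives 12288 but the closed form gives 12290, so the closed form does not satisfy the recurrence.

No, the closed form is incorrect.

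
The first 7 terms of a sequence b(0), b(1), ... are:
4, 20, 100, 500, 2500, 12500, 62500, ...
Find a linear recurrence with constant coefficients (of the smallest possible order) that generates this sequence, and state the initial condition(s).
Look for the lowest-order linear relation among consecutive terms.
Observation: each term is 5× the previous.
Check at n=2: 5·20 = 100. ✓

b(n) = 5 × b(n-1), b(0) = 4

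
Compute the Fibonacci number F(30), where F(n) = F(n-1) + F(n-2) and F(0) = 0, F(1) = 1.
Computing the sequence terms:
0, 1, 1, 2, 3, 5, 8, 13, 21, 34, 55, 89, 144, 233, 377, 610, 987, 1597, 2584, 4181, 6765, 10946, 17711, 28657, 46368, 75025, 121393, 196418, 317811, 514229, 832040

832040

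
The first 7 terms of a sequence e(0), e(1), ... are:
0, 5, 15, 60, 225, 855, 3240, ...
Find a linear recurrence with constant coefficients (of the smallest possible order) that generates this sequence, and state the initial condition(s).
Look for the lowest-order linear relation among consecutive terms.
Observation: e(n) - 3·e(n-1) - (3)·e(n-2) = 0 holds for the shown terms, and no order-1 relation e(n) = α·e(n-1) + β fits.
Check at n=3: 3·15 + (3)·5 = 60. ✓

e(n) = 3e(n-1) + 3e(n-2), e(0) = 0, e(1) = 5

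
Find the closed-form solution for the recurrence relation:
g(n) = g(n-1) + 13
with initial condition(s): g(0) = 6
Recurrence: g(n) = g(n-1) + 13, initial: g(0) = 6.
Each step adds 13, so g(n) = g(0) + 13n = 13n + 6.

g(n) = 13n + 6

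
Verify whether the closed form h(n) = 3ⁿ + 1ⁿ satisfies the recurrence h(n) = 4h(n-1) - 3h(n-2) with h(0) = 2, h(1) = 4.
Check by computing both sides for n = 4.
From the recurrence with h(0) = 2, h(1) = 4:
  h(0) = 2, h(1) = 4, h(2) = 10, h(3) = 28, h(4) = 82
  so the recurrence gives h(4) = 82.
From the proposed closed form h(n) = 3ⁿ + 1ⁿ:
  h(4) = 82.
Both sides give 82 at n = 4, and the initial condition(s) match, so the closed form is consistent.

Yes, the closed form is correct.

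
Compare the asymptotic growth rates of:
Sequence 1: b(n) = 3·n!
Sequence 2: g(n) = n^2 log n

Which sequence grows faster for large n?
Comparing growth rates:
Growth-rate hierarchy: log n ≺ any polynomial ≺ any exponential cⁿ (c>1) ≺ n! ≺ nⁿ.
factorial dominates polynomial degree 2 (with log factor) asymptotically.

b(n) grows faster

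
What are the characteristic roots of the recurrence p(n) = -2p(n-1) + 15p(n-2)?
Substitute p(n) = rⁿ and divide through by rⁿ⁻²: r² + 2r - 15 = 0
Factor: (r - 3)(r + 5) = 0, so r = 3, -5.
General solution: p(n) = A·3ⁿ + B·(-5)ⁿ

Characteristic: r² + 2r - 15 = 0, Roots: r = 3, -5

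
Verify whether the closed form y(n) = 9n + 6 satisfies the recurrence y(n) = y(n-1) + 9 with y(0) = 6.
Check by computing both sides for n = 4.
From the recurrence with y(0) = 6:
  y(0) = 6, y(1) = 15, y(2) = 24, y(3) = 33, y(4) = 42
  so the recurrence gives y(4) = 42.
From the proposed closed form y(n) = 9n + 6:
  y(4) = 42.
Both sides give 42 at n = 4, and the initial condition(s) match, so the closed form is consistent.

Yes, the closed form is correct.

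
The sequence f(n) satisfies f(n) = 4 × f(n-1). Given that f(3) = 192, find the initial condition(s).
In general f(n) = 4ⁿ · f(0). At n = 3: f(0) = f(3) / 4^3 = 192 / 64 = 3.

f(0) = 3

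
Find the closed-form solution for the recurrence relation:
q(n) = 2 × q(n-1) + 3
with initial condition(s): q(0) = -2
Recurrence: q(n) = 2 × q(n-1) + 3, initial: q(0) = -2.
Try q(n) = A·2ⁿ + C. Substituting: A·2ⁿ + C = 2(A·2ⁿ⁻¹ + C) + 3 = A·2ⁿ + 2C + 3, so C = 2C + 3, giving C = -3. Then q(0) = A - 3 = -2 gives A = 1.

q(n) = 2ⁿ - 3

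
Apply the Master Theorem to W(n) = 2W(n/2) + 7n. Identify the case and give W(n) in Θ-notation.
Master Theorem template: W(n) = a·W(n/b) + f(n).
Here: a=2, b=2, f(n)=7n
Compute log_b(a) = log_2(2) = 1.
f(n) = 7n = Θ(n). Case 2: W(n) = Θ(n log n).

Case 2: W(n) = Θ(n log n)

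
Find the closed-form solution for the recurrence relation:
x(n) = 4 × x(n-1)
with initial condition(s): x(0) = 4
Recurrence: x(n) = 4 × x(n-1), initial: x(0) = 4.
Each term is 4 times the previous, so this is geometric with ratio 4. After n steps: x(n) = x(0)·4ⁿ = 4·4ⁿ.

x(n) = 4·4ⁿ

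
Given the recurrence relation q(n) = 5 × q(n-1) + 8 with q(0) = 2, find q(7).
Computing step by step:
q(0) = 2
q(1) = 5 × 2 + 8 = 18
q(2) = 5 × 18 + 8 = 98
q(3) = 5 × 98 + 8 = 498
q(4) = 5 × 498 + 8 = 2498
q(5) = 5 × 2498 + 8 = 12498
q(6) = 5 × 12498 + 8 = 62498
q(7) = 5 × 62498 + 8 = 312498

312498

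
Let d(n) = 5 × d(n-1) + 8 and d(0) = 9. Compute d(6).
Computing step by step:
d(0) = 9
d(1) = 5 × 9 + 8 = 53
d(2) = 5 × 53 + 8 = 273
d(3) = 5 × 273 + 8 = 1373
d(4) = 5 × 1373 + 8 = 6873
d(5) = 5 × 6873 + 8 = 34373
d(6) = 5 × 34373 + 8 = 171873

171873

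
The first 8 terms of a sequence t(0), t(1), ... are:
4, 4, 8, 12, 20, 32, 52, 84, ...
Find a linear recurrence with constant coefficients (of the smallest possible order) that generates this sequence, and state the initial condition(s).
Look for the lowest-order linear relation among consecutive terms.
Observation: t(n) - 1·t(n-1) - (1)·t(n-2) = 0 holds for the shown terms, and no order-1 relation t(n) = α·t(n-1) + β fits.
Check at n=3: 1·8 + (1)·4 = 12. ✓

t(n) = t(n-1) + t(n-2), t(0) = 4, t(1) = 4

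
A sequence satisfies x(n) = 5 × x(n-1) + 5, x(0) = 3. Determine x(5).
Computing step by step:
x(0) = 3
x(1) = 5 × 3 + 5 = 20
x(2) = 5 × 20 + 5 = 105
x(3) = 5 × 105 + 5 = 530
x(4) = 5 × 530 + 5 = 2655
x(5) = 5 × 2655 + 5 = 13280

13280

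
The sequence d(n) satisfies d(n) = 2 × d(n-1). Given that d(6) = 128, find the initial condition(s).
In general d(n) = 2ⁿ · d(0). At n = 6: d(0) = d(6) / 2^6 = 128 / 64 = 2.

d(0) = 2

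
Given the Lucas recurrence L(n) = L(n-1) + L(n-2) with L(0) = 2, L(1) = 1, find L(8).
Computing the sequence terms:
2, 1, 3, 4, 7, 11, 18, 29, 47

47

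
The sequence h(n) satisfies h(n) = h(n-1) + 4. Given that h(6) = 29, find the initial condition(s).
h(6) = h(0) + 6·4, so h(0) = 29 - 24 = 5.

h(0) = 5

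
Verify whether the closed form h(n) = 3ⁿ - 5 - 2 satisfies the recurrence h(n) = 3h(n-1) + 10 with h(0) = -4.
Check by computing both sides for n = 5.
From the recurrence with h(0) = -4:
  h(0) = -4, h(1) = -2, h(2) = 4, h(3) = 22, h(4) = 76, h(5) = 238
  so the recurrence gives h(5) = 238.
From the proposed closed form h(n) = 3ⁿ - 5 - 2:
  h(5) = 236.
The recurrence gives 238 but the closed form gives 236, so the closed form does not satisfy the recurrence.

No, the closed form is incorrect.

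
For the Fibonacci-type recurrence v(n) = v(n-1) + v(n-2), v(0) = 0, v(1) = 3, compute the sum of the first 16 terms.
Computing the sequence terms: 0, 3, 3, 6, 9, 15, 24, 39, 63, 102, 165, 267, 432, 699, 1131, 1830
Adding these values together:

4788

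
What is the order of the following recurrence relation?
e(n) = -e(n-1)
The order is the largest lag k for which e(n-k) appears. Here the deepest term is e(n-1), so the order is 1.

Order 1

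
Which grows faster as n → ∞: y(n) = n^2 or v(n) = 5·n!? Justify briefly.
Comparing growth rates:
Growth-rate hierarchy: log n ≺ any polynomial ≺ any exponential cⁿ (c>1) ≺ n! ≺ nⁿ.
factorial dominates polynomial degree 2 asymptotically.

v(n) grows faster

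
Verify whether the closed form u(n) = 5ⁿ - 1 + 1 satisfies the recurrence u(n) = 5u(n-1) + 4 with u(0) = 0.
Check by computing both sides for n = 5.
From the recurrence with u(0) = 0:
  u(0) = 0, u(1) = 4, u(2) = 24, u(3) = 124, u(4) = 624, u(5) = 3124
  so the recurrence gives u(5) = 3124.
From the proposed closed form u(n) = 5ⁿ - 1 + 1:
  u(5) = 3125.
The recurrence gives 3124 but the closed form gives 3125, so the closed form does not satisfy the recurrence.

No, the closed form is incorrect.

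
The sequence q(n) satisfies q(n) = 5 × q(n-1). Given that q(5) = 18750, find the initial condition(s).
In general q(n) = 5ⁿ · q(0). At n = 5: q(0) = q(5) / 5^5 = 18750 / 3125 = 6.

q(0) = 6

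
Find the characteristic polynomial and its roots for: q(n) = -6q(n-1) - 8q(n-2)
Substitute q(n) = rⁿ and divide through by rⁿ⁻²: r² + 6r + 8 = 0
Factor: (r + 2)(r + 4) = 0, so r = -2, -4.
General solution: q(n) = A·(-2)ⁿ + B·(-4)ⁿ

Characteristic: r² + 6r + 8 = 0, Roots: r = -2, -4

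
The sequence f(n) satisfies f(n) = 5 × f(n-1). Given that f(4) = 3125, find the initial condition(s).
In general f(n) = 5ⁿ · f(0). At n = 4: f(0) = f(4) / 5^4 = 3125 / 625 = 5.

f(0) = 5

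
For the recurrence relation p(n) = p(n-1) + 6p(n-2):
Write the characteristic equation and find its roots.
Substitute p(n) = rⁿ and divide through by rⁿ⁻²: r² - r - 6 = 0
Factor: (r + 2)(r - 3) = 0, so r = -2, 3.
General solution: p(n) = A·(-2)ⁿ + B·3ⁿ

Characteristic: r² - r - 6 = 0, Roots: r = -2, 3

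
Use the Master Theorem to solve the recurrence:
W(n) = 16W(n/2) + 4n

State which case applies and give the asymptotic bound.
Master Theorem template: W(n) = a·W(n/b) + f(n).
Here: a=16, b=2, f(n)=4n
Compute log_b(a) = log_2(16) = 4.
f(n) = 4n = O(n^(4-ε)) with ε = 3. Case 1: W(n) = Θ(n^log_b(a)) = Θ(n^4).

Case 1: W(n) = Θ(n^4)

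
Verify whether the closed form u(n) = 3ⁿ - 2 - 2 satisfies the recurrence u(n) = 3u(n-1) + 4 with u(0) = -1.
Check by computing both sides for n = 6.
From the recurrence with u(0) = -1:
  u(0) = -1, u(1) = 1, u(2) = 7, u(3) = 25, u(4) = 79, u(5) = 241, u(6) = 727
  so the recurrence gives u(6) = 727.
From the proposed closed form u(n) = 3ⁿ - 2 - 2:
  u(6) = 725.
The recurrence gives 727 but the closed form gives 725, so the closed form does not satisfy the recurrence.

No, the closed form is incorrect.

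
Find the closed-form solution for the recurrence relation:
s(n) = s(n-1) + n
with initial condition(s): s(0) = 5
Recurrence: s(n) = s(n-1) + n, initial: s(0) = 5.
Telescoping: s(n) = s(0) + Σᵢ₌₁ⁿ i = 5 + n(n+1)/2.

s(n) = n(n+1)/2 + 5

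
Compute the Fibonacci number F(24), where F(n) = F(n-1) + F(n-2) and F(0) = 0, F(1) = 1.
Computing the sequence terms:
0, 1, 1, 2, 3, 5, 8, 13, 21, 34, 55, 89, 144, 233, 377, 610, 987, 1597, 2584, 4181, 6765, 10946, 17711, 28657, 46368

46368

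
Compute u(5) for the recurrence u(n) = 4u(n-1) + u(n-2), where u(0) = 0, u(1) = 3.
Computing the sequence terms:
0, 3, 12, 51, 216, 915

915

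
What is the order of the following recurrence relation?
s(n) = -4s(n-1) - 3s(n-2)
The order is the largest lag k for which s(n-k) appears. Here the deepest term is s(n-2), so the order is 2.

Order 2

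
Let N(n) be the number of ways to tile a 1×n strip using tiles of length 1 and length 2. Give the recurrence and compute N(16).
Condition on the last tile: it has length 1 (leaving a 1×(n-1) strip) or length 2 (leaving a 1×(n-2) strip), so N(n) = N(n-1) + N(n-2) (order-2 linear recurrence).
For 0 ≤ i < 2 only unit tiles fit, so N(i) = 1.
Iterating the recurrence: N(2) = 2, N(3) = 3, N(4) = 5, N(5) = 8, N(6) = 13, N(7) = 21, N(8) = 34, N(9) = 55, N(10) = 89, N(11) = 144, N(12) = 233, N(13) = 377, N(14) = 610, N(15) = 987, N(16) = 1597.

N(n) = N(n-1) + N(n-2), with N(i) = 1 for 0 ≤ i < 2; N(16) = 1597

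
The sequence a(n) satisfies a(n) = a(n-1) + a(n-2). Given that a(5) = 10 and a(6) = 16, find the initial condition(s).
Work backwards using a(k) = a(k+2) - a(k+1):
a(4) = a(6) - a(5) = 16 - 10 = 6
a(3) = a(5) - a(4) = 10 - 6 = 4
a(2) = a(4) - a(3) = 6 - 4 = 2
a(1) = a(3) - a(2) = 4 - 2 = 2
a(0) = a(2) - a(1) = 2 - 2 = 0

a(0) = 0, a(1) = 2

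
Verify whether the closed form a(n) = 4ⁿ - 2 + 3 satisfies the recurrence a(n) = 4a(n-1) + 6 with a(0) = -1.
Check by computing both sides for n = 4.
From the recurrence with a(0) = -1:
  a(0) = -1, a(1) = 2, a(2) = 14, a(3) = 62, a(4) = 254
  so the recurrence gives a(4) = 254.
From the proposed closed form a(n) = 4ⁿ - 2 + 3:
  a(4) = 257.
The recurrence gives 254 but the closed form gives 257, so the closed form does not satisfy the recurrence.

No, the closed form is incorrect.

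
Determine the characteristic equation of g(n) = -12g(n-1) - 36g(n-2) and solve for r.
Substitute g(n) = rⁿ and divide through by rⁿ⁻²: r² + 12r + 36 = 0
Factor: (r + 6)² = 0, so r = -6 (double root).
General solution: g(n) = (A + Bn)·(-6)ⁿ

Characteristic: r² + 12r + 36 = 0, Roots: r = -6 (double root)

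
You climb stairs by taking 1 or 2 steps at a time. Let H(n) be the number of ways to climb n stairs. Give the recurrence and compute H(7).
Condition on the size of the last step (1 to 2): before it there were n-1, …, n-2 stairs climbed, and these cases are disjoint, so H(n) = H(n-1) + H(n-2) (Fibonacci-type sequence).
Initial conditions by direct count (compositions of i into parts ≤ 2): H(1) = 1; H(2) = 2.
Iterating the recurrence: H(3) = 3, H(4) = 5, H(5) = 8, H(6) = 13, H(7) = 21.

H(n) = H(n-1) + H(n-2), H(1) = 1, H(2) = 2; H(7) = 21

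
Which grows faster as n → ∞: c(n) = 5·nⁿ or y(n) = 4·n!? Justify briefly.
Comparing growth rates:
Growth-rate hierarchy: log n ≺ any polynomial ≺ any exponential cⁿ (c>1) ≺ n! ≺ nⁿ.
super-exponential nⁿ dominates factorial asymptotically.

c(n) grows faster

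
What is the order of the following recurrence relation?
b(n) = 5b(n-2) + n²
The order is the largest lag k for which b(n-k) appears. Here the deepest term is b(n-2) (the n² term is non-homogeneous and does not affect the order), so the order is 2.

Order 2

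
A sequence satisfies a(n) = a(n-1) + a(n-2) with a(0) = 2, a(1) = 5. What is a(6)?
Computing the sequence terms:
2, 5, 7, 12, 19, 31, 50

50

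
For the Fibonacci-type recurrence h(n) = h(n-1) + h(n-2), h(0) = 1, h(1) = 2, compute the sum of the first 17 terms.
Computing the sequence terms: 1, 2, 3, 5, 8, 13, 21, 34, 55, 89, 144, 233, 377, 610, 987, 1597, 2584
Adding these values together:

6763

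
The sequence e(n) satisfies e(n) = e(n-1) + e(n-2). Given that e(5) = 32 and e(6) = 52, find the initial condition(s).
Work backwards using e(k) = e(k+2) - e(k+1):
e(4) = e(6) - e(5) = 52 - 32 = 20
e(3) = e(5) - e(4) = 32 - 20 = 12
e(2) = e(4) - e(3) = 20 - 12 = 8
e(1) = e(3) - e(2) = 12 - 8 = 4
e(0) = e(2) - e(1) = 8 - 4 = 4

e(0) = 4, e(1) = 4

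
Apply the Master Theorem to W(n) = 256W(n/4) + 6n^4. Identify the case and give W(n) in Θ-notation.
Master Theorem template: W(n) = a·W(n/b) + f(n).
Here: a=256, b=4, f(n)=6n^4
Compute log_b(a) = log_4(256) = 4.
f(n) = 6n^4 = Θ(n^4). Case 2: W(n) = Θ(n^4 log n).

Case 2: W(n) = Θ(n^4 log n)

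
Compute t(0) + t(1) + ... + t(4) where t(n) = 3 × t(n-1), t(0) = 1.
Computing the sequence terms: 1, 3, 9, 27, 81
Adding these values together:

121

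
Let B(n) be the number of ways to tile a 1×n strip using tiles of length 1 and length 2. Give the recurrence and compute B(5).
Condition on the last tile: it has length 1 (leaving a 1×(n-1) strip) or length 2 (leaving a 1×(n-2) strip), so B(n) = B(n-1) + B(n-2) (order-2 linear recurrence).
For 0 ≤ i < 2 only unit tiles fit, so B(i) = 1.
Iterating the recurrence: B(2) = 2, B(3) = 3, B(4) = 5, B(5) = 8.

B(n) = B(n-1) + B(n-2), with B(i) = 1 for 0 ≤ i < 2; B(5) = 8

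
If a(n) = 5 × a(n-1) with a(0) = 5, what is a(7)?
Computing step by step:
a(0) = 5
a(1) = 5 × 5 = 25
a(2) = 5 × 25 = 125
a(3) = 5 × 125 = 625
a(4) = 5 × 625 = 3125
a(5) = 5 × 3125 = 15625
a(6) = 5 × 15625 = 78125
a(7) = 5 × 78125 = 390625

390625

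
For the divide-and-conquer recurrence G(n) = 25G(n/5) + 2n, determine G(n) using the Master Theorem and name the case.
Master Theorem template: G(n) = a·G(n/b) + f(n).
Here: a=25, b=5, f(n)=2n
Compute log_b(a) = log_5(25) = 2.
f(n) = 2n = O(n^(2-ε)) with ε = 1. Case 1: G(n) = Θ(n^log_b(a)) = Θ(n^2).

Case 1: G(n) = Θ(n^2)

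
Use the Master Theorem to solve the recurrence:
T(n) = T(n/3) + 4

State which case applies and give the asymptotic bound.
Master Theorem template: T(n) = a·T(n/b) + f(n).
Here: a=1, b=3, f(n)=4
Compute log_b(a) = log_3(1) = 0.
f(n) = 4 = Θ(1). Case 2: T(n) = Θ(log n).

Case 2: T(n) = Θ(log n)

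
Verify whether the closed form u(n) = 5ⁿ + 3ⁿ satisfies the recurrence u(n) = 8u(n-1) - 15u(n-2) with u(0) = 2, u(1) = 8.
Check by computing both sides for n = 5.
From the recurrence with u(0) = 2, u(1) = 8:
  u(0) = 2, u(1) = 8, u(2) = 34, u(3) = 152, u(4) = 706, u(5) = 3368
  so the recurrence gives u(5) = 3368.
From the proposed closed form u(n) = 5ⁿ + 3ⁿ:
  u(5) = 3368.
Both sides give 3368 at n = 5, and the initial condition(s) match, so the closed form is consistent.

Yes, the closed form is correct.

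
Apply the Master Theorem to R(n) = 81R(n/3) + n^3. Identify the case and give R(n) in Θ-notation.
Master Theorem template: R(n) = a·R(n/b) + f(n).
Here: a=81, b=3, f(n)=n^3
Compute log_b(a) = log_3(81) = 4.
f(n) = n^3 = O(n^(4-ε)) with ε = 1. Case 1: R(n) = Θ(n^log_b(a)) = Θ(n^4).

Case 1: R(n) = Θ(n^4)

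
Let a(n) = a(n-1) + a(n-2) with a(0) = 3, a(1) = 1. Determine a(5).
Computing the sequence terms:
3, 1, 4, 5, 9, 14

14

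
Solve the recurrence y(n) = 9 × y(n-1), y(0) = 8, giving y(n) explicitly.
Recurrence: y(n) = 9 × y(n-1), initial: y(0) = 8.
Each term is 9 times the previous, so this is geometric with ratio 9. After n steps: y(n) = y(0)·9ⁿ = 8·9ⁿ.

y(n) = 8·9ⁿ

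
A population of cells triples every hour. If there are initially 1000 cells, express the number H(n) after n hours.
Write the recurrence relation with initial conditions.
Each hour multiplies the count by 3, so the count after n hours depends only on the count after n-1 hours: H(n) = 3 × H(n-1). The starting count gives H(0) = 1000.
Unrolling n times gives the closed form H(n) = 1000 × 3ⁿ.

H(n) = 3 × H(n-1), H(0) = 1000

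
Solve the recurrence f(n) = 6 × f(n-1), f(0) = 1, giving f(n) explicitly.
Recurrence: f(n) = 6 × f(n-1), initial: f(0) = 1.
Each term is 6 times the previous, so this is geometric with ratio 6. After n steps: f(n) = f(0)·6ⁿ = 6ⁿ.

f(n) = 6ⁿ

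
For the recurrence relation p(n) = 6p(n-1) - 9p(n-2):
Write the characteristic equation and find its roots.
Substitute p(n) = rⁿ and divide through by rⁿ⁻²: r² - 6r + 9 = 0
Factor: (r - 3)² = 0, so r = 3 (double root).
General solution: p(n) = (A + Bn)·3ⁿ

Characteristic: r² - 6r + 9 = 0, Roots: r = 3 (double root)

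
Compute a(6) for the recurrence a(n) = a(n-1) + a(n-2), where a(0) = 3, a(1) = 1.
Computing the sequence terms:
3, 1, 4, 5, 9, 14, 23

23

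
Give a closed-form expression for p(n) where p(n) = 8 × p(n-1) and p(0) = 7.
Recurrence: p(n) = 8 × p(n-1), initial: p(0) = 7.
Each term is 8 times the previous, so this is geometric with ratio 8. After n steps: p(n) = p(0)·8ⁿ = 7·8ⁿ.

p(n) = 7·8ⁿ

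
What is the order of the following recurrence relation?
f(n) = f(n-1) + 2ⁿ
The order is the largest lag k for which f(n-k) appears. Here the deepest term is f(n-1) (the 2ⁿ term is non-homogeneous and does not affect the order), so the order is 1.

Order 1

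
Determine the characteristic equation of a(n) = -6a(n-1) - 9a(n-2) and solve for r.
Substitute a(n) = rⁿ and divide through by rⁿ⁻²: r² + 6r + 9 = 0
Factor: (r + 3)² = 0, so r = -3 (double root).
General solution: a(n) = (A + Bn)·(-3)ⁿ

Characteristic: r² + 6r + 9 = 0, Roots: r = -3 (double root)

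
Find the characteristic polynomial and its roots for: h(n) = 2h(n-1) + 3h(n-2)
Substitute h(n) = rⁿ and divide through by rⁿ⁻²: r² - 2r - 3 = 0
Factor: (r - 3)(r + 1) = 0, so r = 3, -1.
General solution: h(n) = A·3ⁿ + B·(-1)ⁿ

Characteristic: r² - 2r - 3 = 0, Roots: r = 3, -1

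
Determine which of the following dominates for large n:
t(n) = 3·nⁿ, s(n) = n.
Comparing growth rates:
Growth-rate hierarchy: log n ≺ any polynomial ≺ any exponential cⁿ (c>1) ≺ n! ≺ nⁿ.
super-exponential nⁿ dominates polynomial degree 1 asymptotically.

t(n) grows faster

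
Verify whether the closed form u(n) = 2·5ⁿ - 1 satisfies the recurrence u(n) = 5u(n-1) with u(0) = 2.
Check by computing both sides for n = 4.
From the recurrence with u(0) = 2:
  u(0) = 2, u(1) = 10, u(2) = 50, u(3) = 250, u(4) = 1250
  so the recurrence gives u(4) = 1250.
From the proposed closed form u(n) = 2·5ⁿ - 1:
  u(4) = 1249.
The recurrence gives 1250 but the closed form gives 1249, so the closed form does not satisfy the recurrence.

No, the closed form is incorrect.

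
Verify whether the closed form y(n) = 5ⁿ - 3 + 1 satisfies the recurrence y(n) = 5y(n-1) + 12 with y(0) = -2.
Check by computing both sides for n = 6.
From the recurrence with y(0) = -2:
  y(0) = -2, y(1) = 2, y(2) = 22, y(3) = 122, y(4) = 622, y(5) = 3122, y(6) = 15622
  so the recurrence gives y(6) = 15622.
From the proposed closed form y(n) = 5ⁿ - 3 + 1:
  y(6) = 15623.
The recurrence gives 15622 but the closed form gives 15623, so the closed form does not satisfy the recurrence.

No, the closed form is incorrect.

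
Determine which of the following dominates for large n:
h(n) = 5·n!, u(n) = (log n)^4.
Comparing growth rates:
Growth-rate hierarchy: log n ≺ any polynomial ≺ any exponential cⁿ (c>1) ≺ n! ≺ nⁿ.
factorial dominates polylogarithmic (log n)^4 asymptotically.

h(n) grows faster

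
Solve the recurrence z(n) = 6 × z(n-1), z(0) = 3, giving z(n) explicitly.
Recurrence: z(n) = 6 × z(n-1), initial: z(0) = 3.
Each term is 6 times the previous, so this is geometric with ratio 6. After n steps: z(n) = z(0)·6ⁿ = 3·6ⁿ.

z(n) = 3·6ⁿ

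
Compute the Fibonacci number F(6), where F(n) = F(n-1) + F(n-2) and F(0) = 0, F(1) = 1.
Computing the sequence terms:
0, 1, 1, 2, 3, 5, 8

8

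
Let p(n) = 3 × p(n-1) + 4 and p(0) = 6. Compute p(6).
Computing step by step:
p(0) = 6
p(1) = 3 × 6 + 4 = 22
p(2) = 3 × 22 + 4 = 70
p(3) = 3 × 70 + 4 = 214
p(4) = 3 × 214 + 4 = 646
p(5) = 3 × 646 + 4 = 1942
p(6) = 3 × 1942 + 4 = 5830

5830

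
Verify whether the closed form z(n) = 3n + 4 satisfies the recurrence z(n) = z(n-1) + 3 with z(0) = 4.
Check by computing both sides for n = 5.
From the recurrence with z(0) = 4:
  z(0) = 4, z(1) = 7, z(2) = 10, z(3) = 13, z(4) = 16, z(5) = 19
  so the recurrence gives z(5) = 19.
From the proposed closed form z(n) = 3n + 4:
  z(5) = 19.
Both sides give 19 at n = 5, and the initial condition(s) match, so the closed form is consistent.

Yes, the closed form is correct.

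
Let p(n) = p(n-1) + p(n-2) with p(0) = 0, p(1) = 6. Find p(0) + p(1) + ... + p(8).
Computing the sequence terms: 0, 6, 6, 12, 18, 30, 48, 78, 126
Adding these values together:

324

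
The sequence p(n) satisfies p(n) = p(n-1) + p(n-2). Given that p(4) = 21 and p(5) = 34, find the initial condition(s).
Work backwards using p(k) = p(k+2) - p(k+1):
p(3) = p(5) - p(4) = 34 - 21 = 13
p(2) = p(4) - p(3) = 21 - 13 = 8
p(1) = p(3) - p(2) = 13 - 8 = 5
p(0) = p(2) - p(1) = 8 - 5 = 3

p(0) = 3, p(1) = 5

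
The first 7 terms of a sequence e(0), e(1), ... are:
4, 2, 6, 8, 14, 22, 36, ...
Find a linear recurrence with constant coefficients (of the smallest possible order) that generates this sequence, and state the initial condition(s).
Look for the lowest-order linear relation among consecutive terms.
Observation: e(n) - 1·e(n-1) - (1)·e(n-2) = 0 holds for the shown terms, and no order-1 relation e(n) = α·e(n-1) + β fits.
Check at n=3: 1·6 + (1)·2 = 8. ✓

e(n) = e(n-1) + e(n-2), e(0) = 4, e(1) = 2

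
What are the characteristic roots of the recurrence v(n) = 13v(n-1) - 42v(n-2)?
Substitute v(n) = rⁿ and divide through by rⁿ⁻²: r² - 13r + 42 = 0
Factor: (r - 6)(r - 7) = 0, so r = 6, 7.
General solution: v(n) = A·6ⁿ + B·7ⁿ

Characteristic: r² - 13r + 42 = 0, Roots: r = 6, 7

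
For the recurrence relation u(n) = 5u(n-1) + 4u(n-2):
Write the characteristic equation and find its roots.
Substitute u(n) = rⁿ and divide through by rⁿ⁻²: r² - 5r - 4 = 0
Discriminant: 5² + 4·4 = 41, not a perfect square, so by the quadratic formula r = (5 ± √41)/2.
General solution: u(n) = A·r₁ⁿ + B·r₂ⁿ where r₁,r₂ = (5 ± √41)/2

Characteristic: r² - 5r - 4 = 0, Roots: r = (5 ± √41)/2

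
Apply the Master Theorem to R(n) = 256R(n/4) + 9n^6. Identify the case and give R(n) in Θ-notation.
Master Theorem template: R(n) = a·R(n/b) + f(n).
Here: a=256, b=4, f(n)=9n^6
Compute log_b(a) = log_4(256) = 4.
f(n) = 9n^6 = Ω(n^(4+ε)) with ε = 2, and the regularity condition holds (a·f(n/b) = (a/b^6)·f(n) with a/b^6 = 4^-2 < 1). Case 3: R(n) = Θ(f(n)) = Θ(n^6).

Case 3: R(n) = Θ(n^6)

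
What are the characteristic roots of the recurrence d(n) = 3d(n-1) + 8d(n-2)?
Substitute d(n) = rⁿ and divide through by rⁿ⁻²: r² - 3r - 8 = 0
Discriminant: 3² + 4·8 = 41, not a perfect square, so by the quadratic formula r = (3 ± √41)/2.
General solution: d(n) = A·r₁ⁿ + B·r₂ⁿ where r₁,r₂ = (3 ± √41)/2

Characteristic: r² - 3r - 8 = 0, Roots: r = (3 ± √41)/2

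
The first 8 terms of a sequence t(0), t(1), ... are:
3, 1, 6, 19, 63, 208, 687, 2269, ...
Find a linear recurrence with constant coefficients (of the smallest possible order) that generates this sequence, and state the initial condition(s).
Look for the lowest-order linear relation among consecutive terms.
Observation: t(n) - 3·t(n-1) - (1)·t(n-2) = 0 holds for the shown terms, and no order-1 relation t(n) = α·t(n-1) + β fits.
Check at n=3: 3·6 + (1)·1 = 19. ✓

t(n) = 3t(n-1) + t(n-2), t(0) = 3, t(1) = 1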